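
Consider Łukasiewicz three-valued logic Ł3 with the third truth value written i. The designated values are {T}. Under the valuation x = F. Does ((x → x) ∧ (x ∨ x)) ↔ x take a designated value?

x → x = F → F = T
x ∨ x = F ∨ F = F
(x → x) ∧ (x ∨ x) = T ∧ F = F
((x → x) ∧ (x ∨ x)) ↔ x = F ↔ F = T
T ∈ {T}.

Yes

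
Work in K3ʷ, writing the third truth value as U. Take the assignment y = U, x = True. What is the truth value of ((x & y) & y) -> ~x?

x & y = True & U = U
(x & y) & y = U & U = U
~x = ~True = False
((x & y) & y) -> ~x = U -> False = U  [any arg is the third value ⇒ result is the third value]

U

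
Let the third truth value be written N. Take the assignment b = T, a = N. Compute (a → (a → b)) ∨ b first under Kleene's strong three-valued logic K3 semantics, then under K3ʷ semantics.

T; N

In Kleene's strong three-valued logic K3: a → b = N → T = T  [¬N ∨ T]
a → (a → b) = N → T = T
(a → (a → b)) ∨ b = T ∨ T = T
In K3ʷ: a → b = N → T = N
a → (a → b) = N → N = N
(a → (a → b)) ∨ b = N ∨ T = N
They differ because Kleene's strong three-valued logic K3 and K3ʷ treat N differently under the binary connectives.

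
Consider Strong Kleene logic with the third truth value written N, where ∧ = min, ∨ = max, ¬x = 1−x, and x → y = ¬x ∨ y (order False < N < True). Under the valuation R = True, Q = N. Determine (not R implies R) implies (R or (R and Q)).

True

not R = not True = False
not R implies R = False implies True = True
R and Q = True and N = N
R or (R and Q) = True or N = True
(not R implies R) implies (R or (R and Q)) = True implies True = True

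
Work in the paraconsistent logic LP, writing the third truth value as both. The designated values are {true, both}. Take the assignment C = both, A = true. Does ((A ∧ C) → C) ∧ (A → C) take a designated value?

Yes

A ∧ C = true ∧ both = both
(A ∧ C) → C = both → both = both  [¬both ∨ both]
A → C = true → both = both
((A ∧ C) → C) ∧ (A → C) = both ∧ both = both
both ∈ {true, both}.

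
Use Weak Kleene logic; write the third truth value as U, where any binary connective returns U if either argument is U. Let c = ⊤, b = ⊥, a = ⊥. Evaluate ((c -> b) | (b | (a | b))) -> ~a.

⊤

c -> b = ⊤ -> ⊥ = ⊥
a | b = ⊥ | ⊥ = ⊥
b | (a | b) = ⊥ | ⊥ = ⊥
(c -> b) | (b | (a | b)) = ⊥ | ⊥ = ⊥
~a = ~⊥ = ⊤
((c -> b) | (b | (a | b))) -> ~a = ⊥ -> ⊤ = ⊤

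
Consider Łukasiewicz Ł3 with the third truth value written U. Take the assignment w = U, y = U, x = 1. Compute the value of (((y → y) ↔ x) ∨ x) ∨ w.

y → y = U → U = 1  [min(1, 1−½+½)]
(y → y) ↔ x = 1 ↔ 1 = 1
((y → y) ↔ x) ∨ x = 1 ∨ 1 = 1
(((y → y) ↔ x) ∨ x) ∨ w = 1 ∨ U = 1

1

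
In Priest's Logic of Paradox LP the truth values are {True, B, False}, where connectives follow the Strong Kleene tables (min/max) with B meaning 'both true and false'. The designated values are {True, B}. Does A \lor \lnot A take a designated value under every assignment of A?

Every assignment of A over {True, B, False} gives a value in {True, B}.
In particular, with A=B: A \lor \lnot A = B.

Yes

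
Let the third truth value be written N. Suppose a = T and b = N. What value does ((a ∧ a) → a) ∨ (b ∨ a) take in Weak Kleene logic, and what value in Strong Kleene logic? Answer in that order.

N; T

In Weak Kleene logic: a ∧ a = T ∧ T = T
(a ∧ a) → a = T → T = T
b ∨ a = N ∨ T = N
((a ∧ a) → a) ∨ (b ∨ a) = T ∨ N = N
In Strong Kleene logic: a ∧ a = T ∧ T = T
(a ∧ a) → a = T → T = T
b ∨ a = N ∨ T = T
((a ∧ a) → a) ∨ (b ∨ a) = T ∨ T = T
They differ because Weak Kleene logic and Strong Kleene logic treat N differently under the binary connectives.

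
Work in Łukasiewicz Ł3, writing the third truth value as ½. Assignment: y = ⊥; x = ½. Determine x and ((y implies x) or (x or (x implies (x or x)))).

y implies x = ⊥ implies ½ = ⊤
x or x = ½ or ½ = ½
x implies (x or x) = ½ implies ½ = ⊤
x or (x implies (x or x)) = ½ or ⊤ = ⊤
(y implies x) or (x or (x implies (x or x))) = ⊤ or ⊤ = ⊤
x and ((y implies x) or (x or (x implies (x or x)))) = ½ and ⊤ = ½

½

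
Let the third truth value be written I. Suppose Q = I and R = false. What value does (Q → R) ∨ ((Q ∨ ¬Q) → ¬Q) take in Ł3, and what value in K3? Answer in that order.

In Ł3: Q → R = I → false = I
¬Q = ¬I = I
Q ∨ ¬Q = I ∨ I = I
¬Q = ¬I = I
(Q ∨ ¬Q) → ¬Q = I → I = true
(Q → R) ∨ ((Q ∨ ¬Q) → ¬Q) = I ∨ true = true
In K3: Q → R = I → false = I  [¬I ∨ false]
¬Q = ¬I = I
Q ∨ ¬Q = I ∨ I = I
¬Q = ¬I = I
(Q ∨ ¬Q) → ¬Q = I → I = I
(Q → R) ∨ ((Q ∨ ¬Q) → ¬Q) = I ∨ I = I
They differ because Ł3 and K3 treat I differently under implication.

true; I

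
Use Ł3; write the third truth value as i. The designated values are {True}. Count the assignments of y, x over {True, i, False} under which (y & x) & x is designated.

1

Designated under: (y=True, x=True).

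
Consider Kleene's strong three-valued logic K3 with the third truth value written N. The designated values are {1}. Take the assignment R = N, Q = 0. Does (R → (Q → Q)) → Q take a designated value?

No

Q → Q = 0 → 0 = 1
R → (Q → Q) = N → 1 = 1
(R → (Q → Q)) → Q = 1 → 0 = 0
0 ∉ {1}.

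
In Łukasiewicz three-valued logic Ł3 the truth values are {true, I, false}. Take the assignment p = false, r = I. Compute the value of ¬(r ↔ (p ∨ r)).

false

p ∨ r = false ∨ I = I
r ↔ (p ∨ r) = I ↔ I = true  [1 − |½−½|]
¬(r ↔ (p ∨ r)) = ¬true = false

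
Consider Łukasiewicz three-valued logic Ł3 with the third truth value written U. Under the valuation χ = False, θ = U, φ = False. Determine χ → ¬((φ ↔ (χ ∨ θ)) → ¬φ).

χ ∨ θ = False ∨ U = U
φ ↔ (χ ∨ θ) = False ↔ U = U  [1 − |0−½|]
¬φ = ¬False = True
(φ ↔ (χ ∨ θ)) → ¬φ = U → True = True
¬((φ ↔ (χ ∨ θ)) → ¬φ) = ¬True = False
χ → ¬((φ ↔ (χ ∨ θ)) → ¬φ) = False → False = True

True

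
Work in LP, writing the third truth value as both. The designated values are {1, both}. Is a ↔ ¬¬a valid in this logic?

Every assignment of a over {1, both, 0} gives a value in {1, both}.
In particular, with a=both: a ↔ ¬¬a = both.

Yes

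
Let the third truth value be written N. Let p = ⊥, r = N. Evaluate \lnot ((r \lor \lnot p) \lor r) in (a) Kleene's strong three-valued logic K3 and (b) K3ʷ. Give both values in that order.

⊥; N

In Kleene's strong three-valued logic K3: \lnot p = \lnot ⊥ = ⊤
r \lor \lnot p = N \lor ⊤ = ⊤
(r \lor \lnot p) \lor r = ⊤ \lor N = ⊤
\lnot ((r \lor \lnot p) \lor r) = \lnot ⊤ = ⊥
In K3ʷ: \lnot p = \lnot ⊥ = ⊤
r \lor \lnot p = N \lor ⊤ = N
(r \lor \lnot p) \lor r = N \lor N = N
\lnot ((r \lor \lnot p) \lor r) = \lnot N = N
They differ because Kleene's strong three-valued logic K3 and K3ʷ treat N differently under the binary connectives.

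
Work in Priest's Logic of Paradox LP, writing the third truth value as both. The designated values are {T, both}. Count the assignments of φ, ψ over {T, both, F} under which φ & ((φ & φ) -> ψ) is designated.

5

Of the 9 assignments, 5 give a value in {T, both}.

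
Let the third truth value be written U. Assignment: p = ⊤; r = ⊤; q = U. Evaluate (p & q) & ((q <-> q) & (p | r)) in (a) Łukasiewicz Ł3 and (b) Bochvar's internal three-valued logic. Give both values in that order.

In Łukasiewicz Ł3: p & q = ⊤ & U = U
q <-> q = U <-> U = ⊤
p | r = ⊤ | ⊤ = ⊤
(q <-> q) & (p | r) = ⊤ & ⊤ = ⊤
(p & q) & ((q <-> q) & (p | r)) = U & ⊤ = U
In Bochvar's internal three-valued logic: p & q = ⊤ & U = U
q <-> q = U <-> U = U
p | r = ⊤ | ⊤ = ⊤
(q <-> q) & (p | r) = U & ⊤ = U
(p & q) & ((q <-> q) & (p | r)) = U & U = U

U; U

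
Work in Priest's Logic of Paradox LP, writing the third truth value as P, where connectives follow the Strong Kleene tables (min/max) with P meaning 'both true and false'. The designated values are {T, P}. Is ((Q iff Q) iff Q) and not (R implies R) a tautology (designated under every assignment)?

No

Countermodel: Q=T, R=T gives F, which is not designated.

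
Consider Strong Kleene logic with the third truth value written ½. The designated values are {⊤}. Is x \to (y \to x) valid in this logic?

No

Countermodel: x=½, y=⊤ gives ½, which is not designated.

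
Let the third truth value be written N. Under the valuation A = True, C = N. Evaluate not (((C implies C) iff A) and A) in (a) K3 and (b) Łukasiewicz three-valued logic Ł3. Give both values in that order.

In K3: C implies C = N implies N = N  [not N or N]
(C implies C) iff A = N iff True = N
((C implies C) iff A) and A = N and True = N
not (((C implies C) iff A) and A) = not N = N
In Łukasiewicz three-valued logic Ł3: C implies C = N implies N = True  [min(1, 1−½+½)]
(C implies C) iff A = True iff True = True
((C implies C) iff A) and A = True and True = True
not (((C implies C) iff A) and A) = not True = False
They differ because K3 and Łukasiewicz three-valued logic Ł3 treat N differently under implication.

N; False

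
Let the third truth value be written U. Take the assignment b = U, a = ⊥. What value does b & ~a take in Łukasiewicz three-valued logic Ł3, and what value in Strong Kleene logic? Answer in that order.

U; U

In Łukasiewicz three-valued logic Ł3: ~a = ~⊥ = ⊤
b & ~a = U & ⊤ = U
In Strong Kleene logic: ~a = ~⊥ = ⊤
b & ~a = U & ⊤ = U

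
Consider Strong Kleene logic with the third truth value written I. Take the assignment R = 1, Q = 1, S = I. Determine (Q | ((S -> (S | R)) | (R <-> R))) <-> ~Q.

S | R = I | 1 = 1
S -> (S | R) = I -> 1 = 1  [~I | 1]
R <-> R = 1 <-> 1 = 1
(S -> (S | R)) | (R <-> R) = 1 | 1 = 1
Q | ((S -> (S | R)) | (R <-> R)) = 1 | 1 = 1
~Q = ~1 = 0
(Q | ((S -> (S | R)) | (R <-> R))) <-> ~Q = 1 <-> 0 = 0

0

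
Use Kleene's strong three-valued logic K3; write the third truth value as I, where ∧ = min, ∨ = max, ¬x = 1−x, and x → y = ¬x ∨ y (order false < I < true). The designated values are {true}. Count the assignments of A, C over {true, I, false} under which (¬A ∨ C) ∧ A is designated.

Designated under: (A=true, C=true).

1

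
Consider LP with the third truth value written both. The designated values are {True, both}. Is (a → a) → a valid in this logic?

Countermodel: a=False gives False, which is not designated.

No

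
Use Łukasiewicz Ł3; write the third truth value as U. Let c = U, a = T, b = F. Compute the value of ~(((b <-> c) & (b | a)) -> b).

U

b <-> c = F <-> U = U  [1 − |0−½|]
b | a = F | T = T
(b <-> c) & (b | a) = U & T = U
((b <-> c) & (b | a)) -> b = U -> F = U
~(((b <-> c) & (b | a)) -> b) = ~U = U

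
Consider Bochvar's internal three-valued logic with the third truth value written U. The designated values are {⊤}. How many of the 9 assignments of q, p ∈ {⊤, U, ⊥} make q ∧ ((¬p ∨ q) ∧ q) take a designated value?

Designated under: (q=⊤, p=⊤); (q=⊤, p=⊥).

2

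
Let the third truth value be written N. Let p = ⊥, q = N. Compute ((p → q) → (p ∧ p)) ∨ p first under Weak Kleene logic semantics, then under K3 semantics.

N; ⊥

In Weak Kleene logic: p → q = ⊥ → N = N  [any arg is the third value ⇒ result is the third value]
p ∧ p = ⊥ ∧ ⊥ = ⊥
(p → q) → (p ∧ p) = N → ⊥ = N
((p → q) → (p ∧ p)) ∨ p = N ∨ ⊥ = N
In K3: p → q = ⊥ → N = ⊤
p ∧ p = ⊥ ∧ ⊥ = ⊥
(p → q) → (p ∧ p) = ⊤ → ⊥ = ⊥
((p → q) → (p ∧ p)) ∨ p = ⊥ ∨ ⊥ = ⊥
They differ because Weak Kleene logic and K3 treat N differently under the binary connectives.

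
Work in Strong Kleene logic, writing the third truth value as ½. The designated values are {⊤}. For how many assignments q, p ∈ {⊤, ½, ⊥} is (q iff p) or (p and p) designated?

4

Designated under: (q=⊤, p=⊤); (q=½, p=⊤); (q=⊥, p=⊤); (q=⊥, p=⊥).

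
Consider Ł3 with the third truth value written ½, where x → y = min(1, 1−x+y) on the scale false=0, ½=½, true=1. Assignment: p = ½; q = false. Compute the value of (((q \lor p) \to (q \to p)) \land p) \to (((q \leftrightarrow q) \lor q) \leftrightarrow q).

½

q \lor p = false \lor ½ = ½
q \to p = false \to ½ = true  [min(1, 1−0+½)]
(q \lor p) \to (q \to p) = ½ \to true = true
((q \lor p) \to (q \to p)) \land p = true \land ½ = ½
q \leftrightarrow q = false \leftrightarrow false = true
(q \leftrightarrow q) \lor q = true \lor false = true
((q \leftrightarrow q) \lor q) \leftrightarrow q = true \leftrightarrow false = false
(((q \lor p) \to (q \to p)) \land p) \to (((q \leftrightarrow q) \lor q) \leftrightarrow q) = ½ \to false = ½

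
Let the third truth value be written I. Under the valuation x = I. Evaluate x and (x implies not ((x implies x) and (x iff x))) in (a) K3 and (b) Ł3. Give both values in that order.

I; I

In K3: x implies x = I implies I = I  [not I or I]
x iff x = I iff I = I
(x implies x) and (x iff x) = I and I = I
not ((x implies x) and (x iff x)) = not I = I
x implies not ((x implies x) and (x iff x)) = I implies I = I
x and (x implies not ((x implies x) and (x iff x))) = I and I = I
In Ł3: x implies x = I implies I = T  [min(1, 1−½+½)]
x iff x = I iff I = T
(x implies x) and (x iff x) = T and T = T
not ((x implies x) and (x iff x)) = not T = F
x implies not ((x implies x) and (x iff x)) = I implies F = I
x and (x implies not ((x implies x) and (x iff x))) = I and I = I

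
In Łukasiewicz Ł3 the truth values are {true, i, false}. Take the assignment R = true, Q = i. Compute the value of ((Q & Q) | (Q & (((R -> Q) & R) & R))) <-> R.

i

Q & Q = i & i = i
R -> Q = true -> i = i
(R -> Q) & R = i & true = i
((R -> Q) & R) & R = i & true = i
Q & (((R -> Q) & R) & R) = i & i = i
(Q & Q) | (Q & (((R -> Q) & R) & R)) = i | i = i
((Q & Q) | (Q & (((R -> Q) & R) & R))) <-> R = i <-> true = i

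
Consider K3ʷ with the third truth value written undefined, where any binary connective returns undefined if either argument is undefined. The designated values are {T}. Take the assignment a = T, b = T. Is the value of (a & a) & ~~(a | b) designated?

a & a = T & T = T
a | b = T | T = T
~(a | b) = ~T = F
~~(a | b) = ~F = T
(a & a) & ~~(a | b) = T & T = T
T ∈ {T}.

Yes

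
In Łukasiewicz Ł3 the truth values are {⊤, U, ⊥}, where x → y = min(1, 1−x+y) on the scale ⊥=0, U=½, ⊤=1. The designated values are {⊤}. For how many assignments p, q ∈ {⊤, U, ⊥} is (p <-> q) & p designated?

Designated under: (p=⊤, q=⊤).

1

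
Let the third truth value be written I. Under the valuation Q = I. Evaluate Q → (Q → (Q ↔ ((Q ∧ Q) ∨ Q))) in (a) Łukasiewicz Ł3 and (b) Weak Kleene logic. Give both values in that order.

True; I

In Łukasiewicz Ł3: Q ∧ Q = I ∧ I = I
(Q ∧ Q) ∨ Q = I ∨ I = I
Q ↔ ((Q ∧ Q) ∨ Q) = I ↔ I = True  [1 − |½−½|]
Q → (Q ↔ ((Q ∧ Q) ∨ Q)) = I → True = True
Q → (Q → (Q ↔ ((Q ∧ Q) ∨ Q))) = I → True = True
In Weak Kleene logic: Q ∧ Q = I ∧ I = I
(Q ∧ Q) ∨ Q = I ∨ I = I
Q ↔ ((Q ∧ Q) ∨ Q) = I ↔ I = I
Q → (Q ↔ ((Q ∧ Q) ∨ Q)) = I → I = I  [any arg is the third value ⇒ result is the third value]
Q → (Q → (Q ↔ ((Q ∧ Q) ∨ Q))) = I → I = I
They differ because Łukasiewicz Ł3 and Weak Kleene logic treat I differently under the binary connectives.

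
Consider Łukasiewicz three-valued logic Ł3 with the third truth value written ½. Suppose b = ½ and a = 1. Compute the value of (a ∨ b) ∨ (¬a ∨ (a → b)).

1

a ∨ b = 1 ∨ ½ = 1
¬a = ¬1 = 0
a → b = 1 → ½ = ½
¬a ∨ (a → b) = 0 ∨ ½ = ½
(a ∨ b) ∨ (¬a ∨ (a → b)) = 1 ∨ ½ = 1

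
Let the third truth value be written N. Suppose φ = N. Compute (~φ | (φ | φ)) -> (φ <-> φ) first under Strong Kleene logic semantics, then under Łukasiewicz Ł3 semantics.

In Strong Kleene logic: ~φ = ~N = N
φ | φ = N | N = N
~φ | (φ | φ) = N | N = N
φ <-> φ = N <-> N = N
(~φ | (φ | φ)) -> (φ <-> φ) = N -> N = N  [~N | N]
In Łukasiewicz Ł3: ~φ = ~N = N
φ | φ = N | N = N
~φ | (φ | φ) = N | N = N
φ <-> φ = N <-> N = 1  [1 − |½−½|]
(~φ | (φ | φ)) -> (φ <-> φ) = N -> 1 = 1
They differ because Strong Kleene logic and Łukasiewicz Ł3 treat N differently under implication.

N; 1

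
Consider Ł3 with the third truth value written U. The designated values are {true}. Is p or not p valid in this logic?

Countermodel: p=U gives U, which is not designated.

No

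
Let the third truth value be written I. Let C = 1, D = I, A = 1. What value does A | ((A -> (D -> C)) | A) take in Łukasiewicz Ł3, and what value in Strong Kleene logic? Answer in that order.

1; 1

In Łukasiewicz Ł3: D -> C = I -> 1 = 1  [min(1, 1−½+1)]
A -> (D -> C) = 1 -> 1 = 1
(A -> (D -> C)) | A = 1 | 1 = 1
A | ((A -> (D -> C)) | A) = 1 | 1 = 1
In Strong Kleene logic: D -> C = I -> 1 = 1
A -> (D -> C) = 1 -> 1 = 1
(A -> (D -> C)) | A = 1 | 1 = 1
A | ((A -> (D -> C)) | A) = 1 | 1 = 1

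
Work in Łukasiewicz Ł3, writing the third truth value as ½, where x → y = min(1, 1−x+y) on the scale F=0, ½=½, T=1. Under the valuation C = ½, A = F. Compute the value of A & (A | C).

F

A | C = F | ½ = ½
A & (A | C) = F & ½ = F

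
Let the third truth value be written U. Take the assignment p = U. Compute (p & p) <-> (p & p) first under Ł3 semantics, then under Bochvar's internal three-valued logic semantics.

In Ł3: p & p = U & U = U
p & p = U & U = U
(p & p) <-> (p & p) = U <-> U = True
In Bochvar's internal three-valued logic: p & p = U & U = U
p & p = U & U = U
(p & p) <-> (p & p) = U <-> U = U
They differ because Ł3 and Bochvar's internal three-valued logic treat U differently under the binary connectives.

True; U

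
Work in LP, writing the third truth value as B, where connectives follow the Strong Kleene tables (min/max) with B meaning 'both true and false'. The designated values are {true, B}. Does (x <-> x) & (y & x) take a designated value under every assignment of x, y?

Countermodel: x=true, y=false gives false, which is not designated.

No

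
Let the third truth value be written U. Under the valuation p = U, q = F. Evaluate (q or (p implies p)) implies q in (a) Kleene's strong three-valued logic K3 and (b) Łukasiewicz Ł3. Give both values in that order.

In Kleene's strong three-valued logic K3: p implies p = U implies U = U  [not U or U]
q or (p implies p) = F or U = U
(q or (p implies p)) implies q = U implies F = U
In Łukasiewicz Ł3: p implies p = U implies U = T
q or (p implies p) = F or T = T
(q or (p implies p)) implies q = T implies F = F
They differ because Kleene's strong three-valued logic K3 and Łukasiewicz Ł3 treat U differently under implication.

U; F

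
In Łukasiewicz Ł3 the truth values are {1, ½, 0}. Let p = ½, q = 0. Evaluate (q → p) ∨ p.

1

q → p = 0 → ½ = 1  [min(1, 1−0+½)]
(q → p) ∨ p = 1 ∨ ½ = 1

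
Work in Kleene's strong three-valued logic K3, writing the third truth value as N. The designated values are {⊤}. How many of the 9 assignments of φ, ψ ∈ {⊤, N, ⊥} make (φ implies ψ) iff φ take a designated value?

Designated under: (φ=⊤, ψ=⊤).

1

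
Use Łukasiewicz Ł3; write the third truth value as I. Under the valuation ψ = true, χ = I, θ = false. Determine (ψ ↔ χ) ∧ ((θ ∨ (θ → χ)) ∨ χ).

I

ψ ↔ χ = true ↔ I = I  [1 − |1−½|]
θ → χ = false → I = true
θ ∨ (θ → χ) = false ∨ true = true
(θ ∨ (θ → χ)) ∨ χ = true ∨ I = true
(ψ ↔ χ) ∧ ((θ ∨ (θ → χ)) ∨ χ) = I ∧ true = I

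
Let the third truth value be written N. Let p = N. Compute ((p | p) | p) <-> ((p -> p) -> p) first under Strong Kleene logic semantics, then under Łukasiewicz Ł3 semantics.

In Strong Kleene logic: p | p = N | N = N
(p | p) | p = N | N = N
p -> p = N -> N = N
(p -> p) -> p = N -> N = N
((p | p) | p) <-> ((p -> p) -> p) = N <-> N = N
In Łukasiewicz Ł3: p | p = N | N = N
(p | p) | p = N | N = N
p -> p = N -> N = T  [min(1, 1−½+½)]
(p -> p) -> p = T -> N = N
((p | p) | p) <-> ((p -> p) -> p) = N <-> N = T
They differ because Strong Kleene logic and Łukasiewicz Ł3 treat N differently under implication.

N; T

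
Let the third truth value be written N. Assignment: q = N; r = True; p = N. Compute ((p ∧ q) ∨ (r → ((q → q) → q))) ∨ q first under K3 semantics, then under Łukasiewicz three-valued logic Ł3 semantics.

N; N

In K3: p ∧ q = N ∧ N = N
q → q = N → N = N  [¬N ∨ N]
(q → q) → q = N → N = N
r → ((q → q) → q) = True → N = N
(p ∧ q) ∨ (r → ((q → q) → q)) = N ∨ N = N
((p ∧ q) ∨ (r → ((q → q) → q))) ∨ q = N ∨ N = N
In Łukasiewicz three-valued logic Ł3: p ∧ q = N ∧ N = N
q → q = N → N = True
(q → q) → q = True → N = N
r → ((q → q) → q) = True → N = N
(p ∧ q) ∨ (r → ((q → q) → q)) = N ∨ N = N
((p ∧ q) ∨ (r → ((q → q) → q))) ∨ q = N ∨ N = N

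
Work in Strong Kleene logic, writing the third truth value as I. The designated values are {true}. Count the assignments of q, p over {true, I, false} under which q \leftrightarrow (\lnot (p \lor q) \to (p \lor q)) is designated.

4

Designated under: (q=true, p=true); (q=true, p=I); (q=true, p=false); (q=false, p=false).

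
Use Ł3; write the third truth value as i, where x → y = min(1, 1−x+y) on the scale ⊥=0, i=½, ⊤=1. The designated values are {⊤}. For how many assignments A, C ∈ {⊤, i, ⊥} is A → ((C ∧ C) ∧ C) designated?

Of the 9 assignments, 6 give a value in {⊤}.

6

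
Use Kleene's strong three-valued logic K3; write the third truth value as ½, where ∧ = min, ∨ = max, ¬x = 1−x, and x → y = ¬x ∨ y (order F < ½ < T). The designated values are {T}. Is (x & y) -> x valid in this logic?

Countermodel: x=½, y=T gives ½, which is not designated.

No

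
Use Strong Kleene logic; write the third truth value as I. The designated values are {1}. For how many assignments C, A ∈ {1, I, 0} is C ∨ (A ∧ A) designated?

5

Of the 9 assignments, 5 give a value in {1}.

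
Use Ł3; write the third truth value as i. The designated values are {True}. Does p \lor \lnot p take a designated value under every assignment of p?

No

Countermodel: p=i gives i, which is not designated.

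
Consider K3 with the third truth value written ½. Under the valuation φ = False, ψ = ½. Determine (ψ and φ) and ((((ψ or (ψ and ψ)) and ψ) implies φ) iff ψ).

False

ψ and φ = ½ and False = False
ψ and ψ = ½ and ½ = ½
ψ or (ψ and ψ) = ½ or ½ = ½
(ψ or (ψ and ψ)) and ψ = ½ and ½ = ½
((ψ or (ψ and ψ)) and ψ) implies φ = ½ implies False = ½  [not ½ or False]
(((ψ or (ψ and ψ)) and ψ) implies φ) iff ψ = ½ iff ½ = ½
(ψ and φ) and ((((ψ or (ψ and ψ)) and ψ) implies φ) iff ψ) = False and ½ = False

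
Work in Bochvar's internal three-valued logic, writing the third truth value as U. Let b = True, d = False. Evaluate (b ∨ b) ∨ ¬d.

True

b ∨ b = True ∨ True = True
¬d = ¬False = True
(b ∨ b) ∨ ¬d = True ∨ True = True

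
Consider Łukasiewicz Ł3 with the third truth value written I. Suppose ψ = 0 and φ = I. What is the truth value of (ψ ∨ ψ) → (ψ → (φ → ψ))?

1

ψ ∨ ψ = 0 ∨ 0 = 0
φ → ψ = I → 0 = I  [min(1, 1−½+0)]
ψ → (φ → ψ) = 0 → I = 1
(ψ ∨ ψ) → (ψ → (φ → ψ)) = 0 → 1 = 1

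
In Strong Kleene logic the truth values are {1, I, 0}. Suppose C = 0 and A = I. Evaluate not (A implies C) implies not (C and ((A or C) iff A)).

A implies C = I implies 0 = I  [not I or 0]
not (A implies C) = not I = I
A or C = I or 0 = I
(A or C) iff A = I iff I = I
C and ((A or C) iff A) = 0 and I = 0
not (C and ((A or C) iff A)) = not 0 = 1
not (A implies C) implies not (C and ((A or C) iff A)) = I implies 1 = 1

1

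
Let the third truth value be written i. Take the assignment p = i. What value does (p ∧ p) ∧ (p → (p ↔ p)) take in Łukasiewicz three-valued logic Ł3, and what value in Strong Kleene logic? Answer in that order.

In Łukasiewicz three-valued logic Ł3: p ∧ p = i ∧ i = i
p ↔ p = i ↔ i = ⊤  [1 − |½−½|]
p → (p ↔ p) = i → ⊤ = ⊤
(p ∧ p) ∧ (p → (p ↔ p)) = i ∧ ⊤ = i
In Strong Kleene logic: p ∧ p = i ∧ i = i
p ↔ p = i ↔ i = i
p → (p ↔ p) = i → i = i  [¬i ∨ i]
(p ∧ p) ∧ (p → (p ↔ p)) = i ∧ i = i

i; i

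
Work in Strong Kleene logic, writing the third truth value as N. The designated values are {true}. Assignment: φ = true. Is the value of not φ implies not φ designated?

not φ = not true = false
not φ = not true = false
not φ implies not φ = false implies false = true
true ∈ {true}.

Yes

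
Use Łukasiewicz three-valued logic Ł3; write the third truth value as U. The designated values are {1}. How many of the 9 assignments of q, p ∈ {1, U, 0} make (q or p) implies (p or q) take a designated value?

9

Of the 9 assignments, 9 give a value in {1}.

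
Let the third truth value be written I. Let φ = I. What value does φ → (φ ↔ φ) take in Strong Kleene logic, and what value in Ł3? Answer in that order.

I; ⊤

In Strong Kleene logic: φ ↔ φ = I ↔ I = I
φ → (φ ↔ φ) = I → I = I  [¬I ∨ I]
In Ł3: φ ↔ φ = I ↔ I = ⊤  [1 − |½−½|]
φ → (φ ↔ φ) = I → ⊤ = ⊤
They differ because Strong Kleene logic and Ł3 treat I differently under implication.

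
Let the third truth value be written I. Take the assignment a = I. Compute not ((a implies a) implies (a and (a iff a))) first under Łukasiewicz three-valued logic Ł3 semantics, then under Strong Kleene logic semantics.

I; I

In Łukasiewicz three-valued logic Ł3: a implies a = I implies I = 1  [min(1, 1−½+½)]
a iff a = I iff I = 1
a and (a iff a) = I and 1 = I
(a implies a) implies (a and (a iff a)) = 1 implies I = I
not ((a implies a) implies (a and (a iff a))) = not I = I
In Strong Kleene logic: a implies a = I implies I = I
a iff a = I iff I = I
a and (a iff a) = I and I = I
(a implies a) implies (a and (a iff a)) = I implies I = I
not ((a implies a) implies (a and (a iff a))) = not I = I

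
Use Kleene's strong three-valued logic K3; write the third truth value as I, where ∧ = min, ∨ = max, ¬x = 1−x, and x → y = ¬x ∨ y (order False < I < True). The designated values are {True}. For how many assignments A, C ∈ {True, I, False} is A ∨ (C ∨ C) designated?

5

Of the 9 assignments, 5 give a value in {True}.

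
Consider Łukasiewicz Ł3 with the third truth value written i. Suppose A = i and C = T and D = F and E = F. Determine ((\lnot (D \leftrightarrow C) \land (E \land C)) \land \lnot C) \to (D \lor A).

T

D \leftrightarrow C = F \leftrightarrow T = F
\lnot (D \leftrightarrow C) = \lnot F = T
E \land C = F \land T = F
\lnot (D \leftrightarrow C) \land (E \land C) = T \land F = F
\lnot C = \lnot T = F
(\lnot (D \leftrightarrow C) \land (E \land C)) \land \lnot C = F \land F = F
D \lor A = F \lor i = i
((\lnot (D \leftrightarrow C) \land (E \land C)) \land \lnot C) \to (D \lor A) = F \to i = T  [min(1, 1−0+½)]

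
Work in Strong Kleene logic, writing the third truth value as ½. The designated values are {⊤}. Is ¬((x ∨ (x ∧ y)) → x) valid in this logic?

No

Countermodel: x=⊤, y=⊤ gives ⊥, which is not designated.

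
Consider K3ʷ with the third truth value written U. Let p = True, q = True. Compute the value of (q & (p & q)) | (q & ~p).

True

p & q = True & True = True
q & (p & q) = True & True = True
~p = ~True = False
q & ~p = True & False = False
(q & (p & q)) | (q & ~p) = True | False = True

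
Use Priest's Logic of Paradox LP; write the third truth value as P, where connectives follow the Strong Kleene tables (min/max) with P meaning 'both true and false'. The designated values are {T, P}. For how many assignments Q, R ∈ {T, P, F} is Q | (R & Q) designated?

6

Of the 9 assignments, 6 give a value in {T, P}.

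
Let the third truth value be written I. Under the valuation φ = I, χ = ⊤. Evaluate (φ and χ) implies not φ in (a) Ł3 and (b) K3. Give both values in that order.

In Ł3: φ and χ = I and ⊤ = I
not φ = not I = I
(φ and χ) implies not φ = I implies I = ⊤  [min(1, 1−½+½)]
In K3: φ and χ = I and ⊤ = I
not φ = not I = I
(φ and χ) implies not φ = I implies I = I  [not I or I]
They differ because Ł3 and K3 treat I differently under implication.

⊤; I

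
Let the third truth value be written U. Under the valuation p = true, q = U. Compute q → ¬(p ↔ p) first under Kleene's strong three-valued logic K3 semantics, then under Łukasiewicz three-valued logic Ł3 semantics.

In Kleene's strong three-valued logic K3: p ↔ p = true ↔ true = true
¬(p ↔ p) = ¬true = false
q → ¬(p ↔ p) = U → false = U  [¬U ∨ false]
In Łukasiewicz three-valued logic Ł3: p ↔ p = true ↔ true = true
¬(p ↔ p) = ¬true = false
q → ¬(p ↔ p) = U → false = U

U; U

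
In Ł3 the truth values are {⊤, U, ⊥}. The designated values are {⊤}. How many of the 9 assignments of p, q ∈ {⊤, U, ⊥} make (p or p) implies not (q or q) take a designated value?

6

Of the 9 assignments, 6 give a value in {⊤}.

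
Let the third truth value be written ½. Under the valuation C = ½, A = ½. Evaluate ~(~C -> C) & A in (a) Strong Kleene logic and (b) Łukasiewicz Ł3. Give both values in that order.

In Strong Kleene logic: ~C = ~½ = ½
~C -> C = ½ -> ½ = ½  [~½ | ½]
~(~C -> C) = ~½ = ½
~(~C -> C) & A = ½ & ½ = ½
In Łukasiewicz Ł3: ~C = ~½ = ½
~C -> C = ½ -> ½ = True
~(~C -> C) = ~True = False
~(~C -> C) & A = False & ½ = False
They differ because Strong Kleene logic and Łukasiewicz Ł3 treat ½ differently under implication.

½; False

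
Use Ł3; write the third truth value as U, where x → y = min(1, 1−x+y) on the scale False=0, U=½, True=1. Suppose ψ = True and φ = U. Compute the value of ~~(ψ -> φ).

U

ψ -> φ = True -> U = U  [min(1, 1−1+½)]
~(ψ -> φ) = ~U = U
~~(ψ -> φ) = ~U = U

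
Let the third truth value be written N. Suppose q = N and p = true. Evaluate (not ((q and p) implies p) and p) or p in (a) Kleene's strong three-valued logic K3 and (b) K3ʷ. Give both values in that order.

In Kleene's strong three-valued logic K3: q and p = N and true = N
(q and p) implies p = N implies true = true  [not N or true]
not ((q and p) implies p) = not true = false
not ((q and p) implies p) and p = false and true = false
(not ((q and p) implies p) and p) or p = false or true = true
In K3ʷ: q and p = N and true = N
(q and p) implies p = N implies true = N  [any arg is the third value ⇒ result is the third value]
not ((q and p) implies p) = not N = N
not ((q and p) implies p) and p = N and true = N
(not ((q and p) implies p) and p) or p = N or true = N
They differ because Kleene's strong three-valued logic K3 and K3ʷ treat N differently under the binary connectives.

true; N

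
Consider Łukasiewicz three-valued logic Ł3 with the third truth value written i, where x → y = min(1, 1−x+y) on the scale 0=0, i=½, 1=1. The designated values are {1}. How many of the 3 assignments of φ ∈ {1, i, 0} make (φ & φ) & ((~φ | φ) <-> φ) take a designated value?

1

φ=1: 1 ✓
φ=i: i ·
φ=0: 0 ·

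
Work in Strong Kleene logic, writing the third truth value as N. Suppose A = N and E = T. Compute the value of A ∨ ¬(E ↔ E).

N

E ↔ E = T ↔ T = T
¬(E ↔ E) = ¬T = F
A ∨ ¬(E ↔ E) = N ∨ F = N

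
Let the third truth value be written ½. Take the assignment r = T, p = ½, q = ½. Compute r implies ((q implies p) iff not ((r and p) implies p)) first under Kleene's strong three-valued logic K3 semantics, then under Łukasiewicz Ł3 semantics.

In Kleene's strong three-valued logic K3: q implies p = ½ implies ½ = ½
r and p = T and ½ = ½
(r and p) implies p = ½ implies ½ = ½
not ((r and p) implies p) = not ½ = ½
(q implies p) iff not ((r and p) implies p) = ½ iff ½ = ½
r implies ((q implies p) iff not ((r and p) implies p)) = T implies ½ = ½
In Łukasiewicz Ł3: q implies p = ½ implies ½ = T
r and p = T and ½ = ½
(r and p) implies p = ½ implies ½ = T
not ((r and p) implies p) = not T = F
(q implies p) iff not ((r and p) implies p) = T iff F = F
r implies ((q implies p) iff not ((r and p) implies p)) = T implies F = F
They differ because Kleene's strong three-valued logic K3 and Łukasiewicz Ł3 treat ½ differently under implication.

½; F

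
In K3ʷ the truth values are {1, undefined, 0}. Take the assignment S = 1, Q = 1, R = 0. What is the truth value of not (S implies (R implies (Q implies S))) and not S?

0

Q implies S = 1 implies 1 = 1
R implies (Q implies S) = 0 implies 1 = 1
S implies (R implies (Q implies S)) = 1 implies 1 = 1
not (S implies (R implies (Q implies S))) = not 1 = 0
not S = not 1 = 0
not (S implies (R implies (Q implies S))) and not S = 0 and 0 = 0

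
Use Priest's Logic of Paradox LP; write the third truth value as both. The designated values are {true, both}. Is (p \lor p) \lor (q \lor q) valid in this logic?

No

Countermodel: p=false, q=false gives false, which is not designated.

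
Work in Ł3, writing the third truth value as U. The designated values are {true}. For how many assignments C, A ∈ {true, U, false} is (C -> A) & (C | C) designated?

1

Designated under: (C=true, A=true).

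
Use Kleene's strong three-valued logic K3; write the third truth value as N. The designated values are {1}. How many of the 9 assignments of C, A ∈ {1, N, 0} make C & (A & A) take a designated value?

Designated under: (C=1, A=1).

1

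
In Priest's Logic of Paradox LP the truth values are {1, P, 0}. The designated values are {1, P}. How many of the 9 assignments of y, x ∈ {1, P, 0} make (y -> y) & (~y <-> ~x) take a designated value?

Of the 9 assignments, 7 give a value in {1, P}.

7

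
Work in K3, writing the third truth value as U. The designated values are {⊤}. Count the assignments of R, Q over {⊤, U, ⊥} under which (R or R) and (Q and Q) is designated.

Designated under: (R=⊤, Q=⊤).

1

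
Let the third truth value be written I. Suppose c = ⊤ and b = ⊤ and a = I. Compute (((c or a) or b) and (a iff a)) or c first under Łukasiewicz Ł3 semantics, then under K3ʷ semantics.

In Łukasiewicz Ł3: c or a = ⊤ or I = ⊤
(c or a) or b = ⊤ or ⊤ = ⊤
a iff a = I iff I = ⊤  [1 − |½−½|]
((c or a) or b) and (a iff a) = ⊤ and ⊤ = ⊤
(((c or a) or b) and (a iff a)) or c = ⊤ or ⊤ = ⊤
In K3ʷ: c or a = ⊤ or I = I
(c or a) or b = I or ⊤ = I
a iff a = I iff I = I
((c or a) or b) and (a iff a) = I and I = I
(((c or a) or b) and (a iff a)) or c = I or ⊤ = I
They differ because Łukasiewicz Ł3 and K3ʷ treat I differently under the binary connectives.

⊤; I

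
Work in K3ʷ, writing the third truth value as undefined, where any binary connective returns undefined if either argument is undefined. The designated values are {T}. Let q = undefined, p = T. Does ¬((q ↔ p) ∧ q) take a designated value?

q ↔ p = undefined ↔ T = undefined
(q ↔ p) ∧ q = undefined ∧ undefined = undefined
¬((q ↔ p) ∧ q) = ¬undefined = undefined
undefined ∉ {T}.

No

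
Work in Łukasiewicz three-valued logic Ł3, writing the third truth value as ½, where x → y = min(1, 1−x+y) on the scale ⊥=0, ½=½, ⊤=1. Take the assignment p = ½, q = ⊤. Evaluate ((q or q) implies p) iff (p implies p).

½

q or q = ⊤ or ⊤ = ⊤
(q or q) implies p = ⊤ implies ½ = ½  [min(1, 1−1+½)]
p implies p = ½ implies ½ = ⊤
((q or q) implies p) iff (p implies p) = ½ iff ⊤ = ½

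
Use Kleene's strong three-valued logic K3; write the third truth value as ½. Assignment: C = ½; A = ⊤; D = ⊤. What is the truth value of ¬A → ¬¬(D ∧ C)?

¬A = ¬⊤ = ⊥
D ∧ C = ⊤ ∧ ½ = ½
¬(D ∧ C) = ¬½ = ½
¬¬(D ∧ C) = ¬½ = ½
¬A → ¬¬(D ∧ C) = ⊥ → ½ = ⊤

⊤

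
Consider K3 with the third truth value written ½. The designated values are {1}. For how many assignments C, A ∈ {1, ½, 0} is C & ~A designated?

1

Designated under: (C=1, A=0).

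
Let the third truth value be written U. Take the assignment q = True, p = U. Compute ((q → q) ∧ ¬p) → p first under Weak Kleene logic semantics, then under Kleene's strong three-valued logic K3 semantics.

In Weak Kleene logic: q → q = True → True = True
¬p = ¬U = U
(q → q) ∧ ¬p = True ∧ U = U
((q → q) ∧ ¬p) → p = U → U = U
In Kleene's strong three-valued logic K3: q → q = True → True = True
¬p = ¬U = U
(q → q) ∧ ¬p = True ∧ U = U
((q → q) ∧ ¬p) → p = U → U = U  [¬U ∨ U]

U; U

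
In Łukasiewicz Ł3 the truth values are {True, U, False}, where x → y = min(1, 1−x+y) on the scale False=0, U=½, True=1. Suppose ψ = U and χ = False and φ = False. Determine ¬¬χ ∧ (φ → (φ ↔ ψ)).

False

¬χ = ¬False = True
¬¬χ = ¬True = False
φ ↔ ψ = False ↔ U = U  [1 − |0−½|]
φ → (φ ↔ ψ) = False → U = True
¬¬χ ∧ (φ → (φ ↔ ψ)) = False ∧ True = False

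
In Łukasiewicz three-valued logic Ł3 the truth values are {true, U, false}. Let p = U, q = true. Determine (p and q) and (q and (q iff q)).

p and q = U and true = U
q iff q = true iff true = true
q and (q iff q) = true and true = true
(p and q) and (q and (q iff q)) = U and true = U

U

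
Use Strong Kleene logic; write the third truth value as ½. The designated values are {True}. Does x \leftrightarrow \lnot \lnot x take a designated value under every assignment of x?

Countermodel: x=½ gives ½, which is not designated.

No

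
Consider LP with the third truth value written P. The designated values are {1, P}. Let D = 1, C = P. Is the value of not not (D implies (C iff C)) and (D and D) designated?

Yes

C iff C = P iff P = P
D implies (C iff C) = 1 implies P = P  [not 1 or P]
not (D implies (C iff C)) = not P = P
not not (D implies (C iff C)) = not P = P
D and D = 1 and 1 = 1
not not (D implies (C iff C)) and (D and D) = P and 1 = P
P ∈ {1, P}.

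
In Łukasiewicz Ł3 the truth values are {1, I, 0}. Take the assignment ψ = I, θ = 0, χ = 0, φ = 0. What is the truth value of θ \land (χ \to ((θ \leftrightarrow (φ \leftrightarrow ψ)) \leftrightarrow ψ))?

0

φ \leftrightarrow ψ = 0 \leftrightarrow I = I  [1 − |0−½|]
θ \leftrightarrow (φ \leftrightarrow ψ) = 0 \leftrightarrow I = I
(θ \leftrightarrow (φ \leftrightarrow ψ)) \leftrightarrow ψ = I \leftrightarrow I = 1
χ \to ((θ \leftrightarrow (φ \leftrightarrow ψ)) \leftrightarrow ψ) = 0 \to 1 = 1
θ \land (χ \to ((θ \leftrightarrow (φ \leftrightarrow ψ)) \leftrightarrow ψ)) = 0 \land 1 = 0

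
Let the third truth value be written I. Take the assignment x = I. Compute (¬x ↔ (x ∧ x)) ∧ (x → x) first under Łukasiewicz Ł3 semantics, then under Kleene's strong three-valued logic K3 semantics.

true; I

In Łukasiewicz Ł3: ¬x = ¬I = I
x ∧ x = I ∧ I = I
¬x ↔ (x ∧ x) = I ↔ I = true  [1 − |½−½|]
x → x = I → I = true
(¬x ↔ (x ∧ x)) ∧ (x → x) = true ∧ true = true
In Kleene's strong three-valued logic K3: ¬x = ¬I = I
x ∧ x = I ∧ I = I
¬x ↔ (x ∧ x) = I ↔ I = I
x → x = I → I = I  [¬I ∨ I]
(¬x ↔ (x ∧ x)) ∧ (x → x) = I ∧ I = I
They differ because Łukasiewicz Ł3 and Kleene's strong three-valued logic K3 treat I differently under implication.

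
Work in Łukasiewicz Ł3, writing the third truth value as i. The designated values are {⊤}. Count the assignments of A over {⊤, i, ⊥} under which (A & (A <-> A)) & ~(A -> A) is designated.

A=⊤: ⊥ ·
A=i: ⊥ ·
A=⊥: ⊥ ·

0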